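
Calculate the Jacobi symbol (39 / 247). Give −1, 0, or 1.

0

Reciprocity: 39 ≡ 3 and 247 ≡ 3 (mod 4), so (39/247) = −(247/39).
Reduce top mod 39: now compute (13/39).
Reciprocity: 13 ≡ 1 and 39 ≡ 3 (mod 4), so (13/39) = +(39/13).
Reduce top mod 13: now compute (0/13).
Top reduces to 0: gcd > 1, so the symbol is 0.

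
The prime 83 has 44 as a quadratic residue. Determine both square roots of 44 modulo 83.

25, 58

Since 83 ≡ 3 (mod 4), a square root of 44 is 44^((83+1)/4) = 44^21 mod 83.
Repeated squaring: 44^2≡27, 44^4≡65, 44^8≡75, 44^16≡64 (mod 83).
44^21 = 44^(16+4+1) ≡ 25 (mod 83).
Check: 25² = 625 ≡ 44 (mod 83). The two roots are 25 and 58.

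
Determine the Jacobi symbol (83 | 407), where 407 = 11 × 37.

-1

Reciprocity: 83 ≡ 3 and 407 ≡ 3 (mod 4), so (83/407) = −(407/83).
Reduce top mod 83: now compute (75/83).
Reciprocity: 75 ≡ 3 and 83 ≡ 3 (mod 4), so (75/83) = −(83/75).
Reduce top mod 75: now compute (8/75).
Pull out 2^3: since 75 ≡ 3 (mod 8), (2/75) = -1, so (2/75)^3 = -1.
Reached (1/75) = 1. Collecting the sign flips along the way, the symbol is -1.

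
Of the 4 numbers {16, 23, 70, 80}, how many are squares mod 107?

(16/107) = +1 → QR.
(23/107) = +1 → QR.
(70/107) = -1 → non-residue.
(80/107) = -1 → non-residue.
Total quadratic residues among the 4: 2.

2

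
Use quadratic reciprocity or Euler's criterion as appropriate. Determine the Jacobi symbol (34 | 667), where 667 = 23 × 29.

-1

Pull out 2: since 667 ≡ 3 (mod 8), (2/667) = -1.
Reciprocity: 17 ≡ 1 and 667 ≡ 3 (mod 4), so (17/667) = +(667/17).
Reduce top mod 17: now compute (4/17).
Pull out 2^2: since 17 ≡ 1 (mod 8), (2/17) = +1, so (2/17)^2 = +1.
Reached (1/17) = 1. Collecting the sign flips along the way, the symbol is -1.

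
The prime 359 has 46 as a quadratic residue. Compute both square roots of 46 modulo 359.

Since 359 ≡ 3 (mod 4), a square root of 46 is 46^((359+1)/4) = 46^90 mod 359.
Repeated squaring: 46^2≡321, 46^4≡8, 46^8≡64, 46^16≡147, 46^32≡69, 46^64≡94 (mod 359).
46^90 = 46^(64+16+8+2) ≡ 255 (mod 359).
Check: 255² = 65025 ≡ 46 (mod 359). The two roots are 104 and 255.

104, 255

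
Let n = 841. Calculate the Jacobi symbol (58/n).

Pull out 2: since 841 ≡ 1 (mod 8), (2/841) = +1.
Reciprocity: 29 ≡ 1 and 841 ≡ 1 (mod 4), so (29/841) = +(841/29).
Reduce top mod 29: now compute (0/29).
Top reduces to 0: gcd > 1, so the symbol is 0.

0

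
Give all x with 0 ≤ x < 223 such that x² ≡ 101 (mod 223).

18, 205

Since 223 ≡ 3 (mod 4), a square root of 101 is 101^((223+1)/4) = 101^56 mod 223.
Repeated squaring: 101^2≡166, 101^4≡127, 101^8≡73, 101^16≡200, 101^32≡83 (mod 223).
101^56 = 101^(32+16+8) ≡ 18 (mod 223).
Check: 18² = 324 ≡ 101 (mod 223). The two roots are 18 and 205.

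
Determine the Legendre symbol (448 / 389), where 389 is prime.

Euler's criterion: (448/389) ≡ 59^194 (mod 389).
59^2 ≡ 369 (mod 389)
59^4 ≡ 11 (mod 389)
59^8 ≡ 121 (mod 389)
59^16 ≡ 248 (mod 389)
59^32 ≡ 42 (mod 389)
59^64 ≡ 208 (mod 389)
59^128 ≡ 85 (mod 389)
59^194 = 59^(128+64+2) ≡ 1 (mod 389).
Result is 1, so (448/389) = 1.

1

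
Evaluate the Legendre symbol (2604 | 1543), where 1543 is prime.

First reduce: 2604 ≡ 1061 (mod 1543).
Reciprocity: 1061 ≡ 1 and 1543 ≡ 3 (mod 4), so (1061/1543) = +(1543/1061).
Reduce top mod 1061: now compute (482/1061).
Pull out 2: since 1061 ≡ 5 (mod 8), (2/1061) = -1.
Reciprocity: 241 ≡ 1 and 1061 ≡ 1 (mod 4), so (241/1061) = +(1061/241).
Reduce top mod 241: now compute (97/241).
Reciprocity: 97 ≡ 1 and 241 ≡ 1 (mod 4), so (97/241) = +(241/97).
Reduce top mod 97: now compute (47/97).
Reciprocity: 47 ≡ 3 and 97 ≡ 1 (mod 4), so (47/97) = +(97/47).
Reduce top mod 47: now compute (3/47).
Reciprocity: 3 ≡ 3 and 47 ≡ 3 (mod 4), so (3/47) = −(47/3).
Reduce top mod 3: now compute (2/3).
Pull out 2: since 3 ≡ 3 (mod 8), (2/3) = -1.
Reached (1/3) = 1. Collecting the sign flips along the way, the symbol is -1.

-1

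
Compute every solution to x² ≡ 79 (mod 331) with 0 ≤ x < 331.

Since 331 ≡ 3 (mod 4), a square root of 79 is 79^((331+1)/4) = 79^83 mod 331.
Repeated squaring: 79^2≡283, 79^4≡318, 79^8≡169, 79^16≡95, 79^32≡88, 79^64≡131 (mod 331).
79^83 = 79^(64+16+2+1) ≡ 223 (mod 331).
Check: 223² = 49729 ≡ 79 (mod 331). The two roots are 108 and 223.

108, 223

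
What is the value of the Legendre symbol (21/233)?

-1

Reciprocity: 21 ≡ 1 and 233 ≡ 1 (mod 4), so (21/233) = +(233/21).
Reduce top mod 21: now compute (2/21).
Pull out 2: since 21 ≡ 5 (mod 8), (2/21) = -1.
Reached (1/21) = 1. Collecting the sign flips along the way, the symbol is -1.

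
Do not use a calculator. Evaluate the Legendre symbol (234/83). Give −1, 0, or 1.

First reduce: 234 ≡ 68 (mod 83).
Pull out 2^2: since 83 ≡ 3 (mod 8), (2/83) = -1, so (2/83)^2 = +1.
Reciprocity: 17 ≡ 1 and 83 ≡ 3 (mod 4), so (17/83) = +(83/17).
Reduce top mod 17: now compute (15/17).
Reciprocity: 15 ≡ 3 and 17 ≡ 1 (mod 4), so (15/17) = +(17/15).
Reduce top mod 15: now compute (2/15).
Pull out 2: since 15 ≡ 7 (mod 8), (2/15) = +1.
Reached (1/15) = 1. Collecting the sign flips along the way, the symbol is +1.

1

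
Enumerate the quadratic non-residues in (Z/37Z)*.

Square k = 1,…,18 (k and 37−k give the same square):
1²=1, 2²=4, 3²=9, 4²=16, 5²=25, 6²=36, 7²≡12, 8²≡27, 9²≡7, 10²≡26, 11²≡10, 12²≡33, 13²≡21, 14²≡11, 15²≡3, 16²≡34, 17²≡30, 18²≡28 (mod 37).
The residues are {1, 3, 4, 7, 9, 10, 11, 12, 16, 21, 25, 26, 27, 28, 30, 33, 34, 36}; the non-residues are the remaining 18 nonzero classes.

2, 5, 6, 8, 13, 14, 15, 17, 18, 19, 20, 22, 23, 24, 29, 31, 32, 35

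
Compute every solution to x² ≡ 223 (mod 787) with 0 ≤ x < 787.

Since 787 ≡ 3 (mod 4), a square root of 223 is 223^((787+1)/4) = 223^197 mod 787.
Repeated squaring: 223^2≡148, 223^4≡655, 223^8≡110, 223^16≡295, 223^32≡455, 223^64≡44, 223^128≡362 (mod 787).
223^197 = 223^(128+64+4+1) ≡ 216 (mod 787).
Check: 216² = 46656 ≡ 223 (mod 787). The two roots are 216 and 571.

216, 571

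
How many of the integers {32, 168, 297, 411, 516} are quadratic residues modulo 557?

2

(32/557) = -1 → non-residue.
(168/557) = +1 → QR.
(297/557) = +1 → QR.
(411/557) = -1 → non-residue.
(516/557) = -1 → non-residue.
Total quadratic residues among the 5: 2.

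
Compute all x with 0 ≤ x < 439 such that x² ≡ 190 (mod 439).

Since 439 ≡ 3 (mod 4), a square root of 190 is 190^((439+1)/4) = 190^110 mod 439.
Repeated squaring: 190^2≡102, 190^4≡307, 190^8≡303, 190^16≡58, 190^32≡291, 190^64≡393 (mod 439).
190^110 = 190^(64+32+8+4+2) ≡ 342 (mod 439).
Check: 342² = 116964 ≡ 190 (mod 439). The two roots are 97 and 342.

97, 342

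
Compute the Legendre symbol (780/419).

1

First reduce: 780 ≡ 361 (mod 419).
Reciprocity: 361 ≡ 1 and 419 ≡ 3 (mod 4), so (361/419) = +(419/361).
Reduce top mod 361: now compute (58/361).
Pull out 2: since 361 ≡ 1 (mod 8), (2/361) = +1.
Reciprocity: 29 ≡ 1 and 361 ≡ 1 (mod 4), so (29/361) = +(361/29).
Reduce top mod 29: now compute (13/29).
Reciprocity: 13 ≡ 1 and 29 ≡ 1 (mod 4), so (13/29) = +(29/13).
Reduce top mod 13: now compute (3/13).
Reciprocity: 3 ≡ 3 and 13 ≡ 1 (mod 4), so (3/13) = +(13/3).
Reduce top mod 3: now compute (1/3).
Reached (1/3) = 1. Collecting the sign flips along the way, the symbol is +1.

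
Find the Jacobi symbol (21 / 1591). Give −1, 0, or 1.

Reciprocity: 21 ≡ 1 and 1591 ≡ 3 (mod 4), so (21/1591) = +(1591/21).
Reduce top mod 21: now compute (16/21).
Pull out 2^4: since 21 ≡ 5 (mod 8), (2/21) = -1, so (2/21)^4 = +1.
Reached (1/21) = 1. Collecting the sign flips along the way, the symbol is +1.

1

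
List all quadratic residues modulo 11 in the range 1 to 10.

Square k = 1,…,5 (k and 11−k give the same square):
1²=1, 2²=4, 3²=9, 4²≡5, 5²≡3 (mod 11).
So the quadratic residues mod 11 are {1, 3, 4, 5, 9}.

1,3,4,5,9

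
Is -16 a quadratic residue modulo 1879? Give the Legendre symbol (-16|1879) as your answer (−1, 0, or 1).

-1

First reduce: -16 ≡ 1863 (mod 1879).
Reciprocity: 1863 ≡ 3 and 1879 ≡ 3 (mod 4), so (1863/1879) = −(1879/1863).
Reduce top mod 1863: now compute (16/1863).
Pull out 2^4: since 1863 ≡ 7 (mod 8), (2/1863) = +1, so (2/1863)^4 = +1.
Reached (1/1863) = 1. Collecting the sign flips along the way, the symbol is -1.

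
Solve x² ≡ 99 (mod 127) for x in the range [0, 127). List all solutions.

37, 90

Since 127 ≡ 3 (mod 4), a square root of 99 is 99^((127+1)/4) = 99^32 mod 127.
Repeated squaring: 99^2≡22, 99^4≡103, 99^8≡68, 99^16≡52, 99^32≡37 (mod 127).
99^32 = 99^(32) ≡ 37 (mod 127).
Check: 37² = 1369 ≡ 99 (mod 127). The two roots are 37 and 90.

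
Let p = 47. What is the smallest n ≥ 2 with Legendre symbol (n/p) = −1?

5

(2/47) = +1, so 2 is a residue.
(3/47) = +1, so 3 is a residue.
(4/47) = +1, so 4 is a residue.
(5/47) = −1, so 5 is the smallest positive non-residue mod 47.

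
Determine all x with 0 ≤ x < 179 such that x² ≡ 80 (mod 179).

59, 120

Since 179 ≡ 3 (mod 4), a square root of 80 is 80^((179+1)/4) = 80^45 mod 179.
Repeated squaring: 80^2≡135, 80^4≡146, 80^8≡15, 80^16≡46, 80^32≡147 (mod 179).
80^45 = 80^(32+8+4+1) ≡ 59 (mod 179).
Check: 59² = 3481 ≡ 80 (mod 179). The two roots are 59 and 120.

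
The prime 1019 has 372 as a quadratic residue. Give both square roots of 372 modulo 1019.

Since 1019 ≡ 3 (mod 4), a square root of 372 is 372^((1019+1)/4) = 372^255 mod 1019.
Repeated squaring: 372^2≡819, 372^4≡259, 372^8≡846, 372^16≡378, 372^32≡224, 372^64≡245, 372^128≡923 (mod 1019).
372^255 = 372^(128+64+32+16+8+4+2+1) ≡ 222 (mod 1019).
Check: 222² = 49284 ≡ 372 (mod 1019). The two roots are 222 and 797.

222, 797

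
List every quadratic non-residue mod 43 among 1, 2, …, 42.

2,3,5,7,8,12,18,19,20,22,26,27,28,29,30,32,33,34,37,39,42

Square k = 1,…,21 (k and 43−k give the same square):
1²=1, 2²=4, 3²=9, 4²=16, 5²=25, 6²=36, 7²≡6, 8²≡21, 9²≡38, 10²≡14, 11²≡35, 12²≡15, 13²≡40, 14²≡24, 15²≡10, 16²≡41, 17²≡31, 18²≡23, 19²≡17, 20²≡13, 21²≡11 (mod 43).
The residues are {1, 4, 6, 9, 10, 11, 13, 14, 15, 16, 17, 21, 23, 24, 25, 31, 35, 36, 38, 40, 41}; the non-residues are the remaining 21 nonzero classes.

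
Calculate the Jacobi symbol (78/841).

1

Pull out 2: since 841 ≡ 1 (mod 8), (2/841) = +1.
Reciprocity: 39 ≡ 3 and 841 ≡ 1 (mod 4), so (39/841) = +(841/39).
Reduce top mod 39: now compute (22/39).
Pull out 2: since 39 ≡ 7 (mod 8), (2/39) = +1.
Reciprocity: 11 ≡ 3 and 39 ≡ 3 (mod 4), so (11/39) = −(39/11).
Reduce top mod 11: now compute (6/11).
Pull out 2: since 11 ≡ 3 (mod 8), (2/11) = -1.
Reciprocity: 3 ≡ 3 and 11 ≡ 3 (mod 4), so (3/11) = −(11/3).
Reduce top mod 3: now compute (2/3).
Pull out 2: since 3 ≡ 3 (mod 8), (2/3) = -1.
Reached (1/3) = 1. Collecting the sign flips along the way, the symbol is +1.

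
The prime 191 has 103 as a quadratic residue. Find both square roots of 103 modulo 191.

Since 191 ≡ 3 (mod 4), a square root of 103 is 103^((191+1)/4) = 103^48 mod 191.
Repeated squaring: 103^2≡104, 103^4≡120, 103^8≡75, 103^16≡86, 103^32≡138 (mod 191).
103^48 = 103^(32+16) ≡ 26 (mod 191).
Check: 26² = 676 ≡ 103 (mod 191). The two roots are 26 and 165.

26, 165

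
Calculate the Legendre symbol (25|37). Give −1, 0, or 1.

1

Reciprocity: 25 ≡ 1 and 37 ≡ 1 (mod 4), so (25/37) = +(37/25).
Reduce top mod 25: now compute (12/25).
Pull out 2^2: since 25 ≡ 1 (mod 8), (2/25) = +1, so (2/25)^2 = +1.
Reciprocity: 3 ≡ 3 and 25 ≡ 1 (mod 4), so (3/25) = +(25/3).
Reduce top mod 3: now compute (1/3).
Reached (1/3) = 1. Collecting the sign flips along the way, the symbol is +1.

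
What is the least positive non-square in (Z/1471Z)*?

(2/1471) = +1, so 2 is a residue.
(3/1471) = −1, so 3 is the smallest positive non-residue mod 1471.

3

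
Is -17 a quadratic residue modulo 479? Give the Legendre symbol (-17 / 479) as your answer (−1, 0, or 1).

First reduce: -17 ≡ 462 (mod 479).
Pull out 2: since 479 ≡ 7 (mod 8), (2/479) = +1.
Reciprocity: 231 ≡ 3 and 479 ≡ 3 (mod 4), so (231/479) = −(479/231).
Reduce top mod 231: now compute (17/231).
Reciprocity: 17 ≡ 1 and 231 ≡ 3 (mod 4), so (17/231) = +(231/17).
Reduce top mod 17: now compute (10/17).
Pull out 2: since 17 ≡ 1 (mod 8), (2/17) = +1.
Reciprocity: 5 ≡ 1 and 17 ≡ 1 (mod 4), so (5/17) = +(17/5).
Reduce top mod 5: now compute (2/5).
Pull out 2: since 5 ≡ 5 (mod 8), (2/5) = -1.
Reached (1/5) = 1. Collecting the sign flips along the way, the symbol is +1.

1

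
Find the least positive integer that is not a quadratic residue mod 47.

(2/47) = +1, so 2 is a residue.
(3/47) = +1, so 3 is a residue.
(4/47) = +1, so 4 is a residue.
(5/47) = −1, so 5 is the smallest positive non-residue mod 47.

5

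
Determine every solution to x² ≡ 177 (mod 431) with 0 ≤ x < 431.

120, 311

Since 431 ≡ 3 (mod 4), a square root of 177 is 177^((431+1)/4) = 177^108 mod 431.
Repeated squaring: 177^2≡297, 177^4≡285, 177^8≡197, 177^16≡19, 177^32≡361, 177^64≡159 (mod 431).
177^108 = 177^(64+32+8+4) ≡ 120 (mod 431).
Check: 120² = 14400 ≡ 177 (mod 431). The two roots are 120 and 311.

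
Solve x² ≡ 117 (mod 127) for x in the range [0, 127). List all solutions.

Since 127 ≡ 3 (mod 4), a square root of 117 is 117^((127+1)/4) = 117^32 mod 127.
Repeated squaring: 117^2≡100, 117^4≡94, 117^8≡73, 117^16≡122, 117^32≡25 (mod 127).
117^32 = 117^(32) ≡ 25 (mod 127).
Check: 25² = 625 ≡ 117 (mod 127). The two roots are 25 and 102.

25, 102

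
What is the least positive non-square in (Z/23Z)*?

5

(2/23) = +1, so 2 is a residue.
(3/23) = +1, so 3 is a residue.
(4/23) = +1, so 4 is a residue.
(5/23) = −1, so 5 is the smallest positive non-residue mod 23.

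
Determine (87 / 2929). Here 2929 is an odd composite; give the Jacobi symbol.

Reciprocity: 87 ≡ 3 and 2929 ≡ 1 (mod 4), so (87/2929) = +(2929/87).
Reduce top mod 87: now compute (58/87).
Pull out 2: since 87 ≡ 7 (mod 8), (2/87) = +1.
Reciprocity: 29 ≡ 1 and 87 ≡ 3 (mod 4), so (29/87) = +(87/29).
Reduce top mod 29: now compute (0/29).
Top reduces to 0: gcd > 1, so the symbol is 0.

0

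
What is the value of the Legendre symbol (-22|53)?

First reduce: -22 ≡ 31 (mod 53).
Reciprocity: 31 ≡ 3 and 53 ≡ 1 (mod 4), so (31/53) = +(53/31).
Reduce top mod 31: now compute (22/31).
Pull out 2: since 31 ≡ 7 (mod 8), (2/31) = +1.
Reciprocity: 11 ≡ 3 and 31 ≡ 3 (mod 4), so (11/31) = −(31/11).
Reduce top mod 11: now compute (9/11).
Reciprocity: 9 ≡ 1 and 11 ≡ 3 (mod 4), so (9/11) = +(11/9).
Reduce top mod 9: now compute (2/9).
Pull out 2: since 9 ≡ 1 (mod 8), (2/9) = +1.
Reached (1/9) = 1. Collecting the sign flips along the way, the symbol is -1.

-1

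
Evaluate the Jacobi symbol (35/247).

Reciprocity: 35 ≡ 3 and 247 ≡ 3 (mod 4), so (35/247) = −(247/35).
Reduce top mod 35: now compute (2/35).
Pull out 2: since 35 ≡ 3 (mod 8), (2/35) = -1.
Reached (1/35) = 1. Collecting the sign flips along the way, the symbol is +1.

1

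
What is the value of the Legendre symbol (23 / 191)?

Euler's criterion: (23/191) ≡ 23^95 (mod 191).
23^2 ≡ 147 (mod 191)
23^4 ≡ 26 (mod 191)
23^8 ≡ 103 (mod 191)
23^16 ≡ 104 (mod 191)
23^32 ≡ 120 (mod 191)
23^64 ≡ 75 (mod 191)
23^95 = 23^(64+16+8+4+2+1) ≡ 1 (mod 191).
Result is 1, so (23/191) = 1.

1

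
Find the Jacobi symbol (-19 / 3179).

1

First reduce: -19 ≡ 3160 (mod 3179).
Pull out 2^3: since 3179 ≡ 3 (mod 8), (2/3179) = -1, so (2/3179)^3 = -1.
Reciprocity: 395 ≡ 3 and 3179 ≡ 3 (mod 4), so (395/3179) = −(3179/395).
Reduce top mod 395: now compute (19/395).
Reciprocity: 19 ≡ 3 and 395 ≡ 3 (mod 4), so (19/395) = −(395/19).
Reduce top mod 19: now compute (15/19).
Reciprocity: 15 ≡ 3 and 19 ≡ 3 (mod 4), so (15/19) = −(19/15).
Reduce top mod 15: now compute (4/15).
Pull out 2^2: since 15 ≡ 7 (mod 8), (2/15) = +1, so (2/15)^2 = +1.
Reached (1/15) = 1. Collecting the sign flips along the way, the symbol is +1.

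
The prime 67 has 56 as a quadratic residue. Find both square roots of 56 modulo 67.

Since 67 ≡ 3 (mod 4), a square root of 56 is 56^((67+1)/4) = 56^17 mod 67.
Repeated squaring: 56^2≡54, 56^4≡35, 56^8≡19, 56^16≡26 (mod 67).
56^17 = 56^(16+1) ≡ 49 (mod 67).
Check: 49² = 2401 ≡ 56 (mod 67). The two roots are 18 and 49.

18, 49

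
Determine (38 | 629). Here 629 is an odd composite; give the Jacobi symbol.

Pull out 2: since 629 ≡ 5 (mod 8), (2/629) = -1.
Reciprocity: 19 ≡ 3 and 629 ≡ 1 (mod 4), so (19/629) = +(629/19).
Reduce top mod 19: now compute (2/19).
Pull out 2: since 19 ≡ 3 (mod 8), (2/19) = -1.
Reached (1/19) = 1. Collecting the sign flips along the way, the symbol is +1.

1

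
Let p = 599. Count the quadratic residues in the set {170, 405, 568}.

3

(170/599) = +1 → QR.
(405/599) = +1 → QR.
(568/599) = +1 → QR.
Total quadratic residues among the 3: 3.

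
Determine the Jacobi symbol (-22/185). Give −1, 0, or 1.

1

First reduce: -22 ≡ 163 (mod 185).
Reciprocity: 163 ≡ 3 and 185 ≡ 1 (mod 4), so (163/185) = +(185/163).
Reduce top mod 163: now compute (22/163).
Pull out 2: since 163 ≡ 3 (mod 8), (2/163) = -1.
Reciprocity: 11 ≡ 3 and 163 ≡ 3 (mod 4), so (11/163) = −(163/11).
Reduce top mod 11: now compute (9/11).
Reciprocity: 9 ≡ 1 and 11 ≡ 3 (mod 4), so (9/11) = +(11/9).
Reduce top mod 9: now compute (2/9).
Pull out 2: since 9 ≡ 1 (mod 8), (2/9) = +1.
Reached (1/9) = 1. Collecting the sign flips along the way, the symbol is +1.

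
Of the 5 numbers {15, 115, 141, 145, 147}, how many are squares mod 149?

(15/149) = -1 → non-residue.
(115/149) = -1 → non-residue.
(141/149) = -1 → non-residue.
(145/149) = +1 → QR.
(147/149) = -1 → non-residue.
Total quadratic residues among the 5: 1.

1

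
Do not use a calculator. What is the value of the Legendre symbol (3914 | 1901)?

1

First reduce: 3914 ≡ 112 (mod 1901).
Pull out 2^4: since 1901 ≡ 5 (mod 8), (2/1901) = -1, so (2/1901)^4 = +1.
Reciprocity: 7 ≡ 3 and 1901 ≡ 1 (mod 4), so (7/1901) = +(1901/7).
Reduce top mod 7: now compute (4/7).
Pull out 2^2: since 7 ≡ 7 (mod 8), (2/7) = +1, so (2/7)^2 = +1.
Reached (1/7) = 1. Collecting the sign flips along the way, the symbol is +1.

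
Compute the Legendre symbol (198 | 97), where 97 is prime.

1

First reduce: 198 ≡ 4 (mod 97).
Pull out 2^2: since 97 ≡ 1 (mod 8), (2/97) = +1, so (2/97)^2 = +1.
Reached (1/97) = 1. Collecting the sign flips along the way, the symbol is +1.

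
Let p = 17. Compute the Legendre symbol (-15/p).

1

Euler's criterion: (-15/17) ≡ 2^8 (mod 17).
2^2 ≡ 4 (mod 17)
2^4 ≡ 16 (mod 17)
2^8 ≡ 1 (mod 17)
2^8 = 2^(8) ≡ 1 (mod 17).
Result is 1, so (-15/17) = 1.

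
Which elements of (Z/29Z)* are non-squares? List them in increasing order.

Square k = 1,…,14 (k and 29−k give the same square):
1²=1, 2²=4, 3²=9, 4²=16, 5²=25, 6²≡7, 7²≡20, 8²≡6, 9²≡23, 10²≡13, 11²≡5, 12²≡28, 13²≡24, 14²≡22 (mod 29).
The residues are {1, 4, 5, 6, 7, 9, 13, 16, 20, 22, 23, 24, 25, 28}; the non-residues are the remaining 14 nonzero classes.

2, 3, 8, 10, 11, 12, 14, 15, 17, 18, 19, 21, 26, 27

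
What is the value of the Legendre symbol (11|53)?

Reciprocity: 11 ≡ 3 and 53 ≡ 1 (mod 4), so (11/53) = +(53/11).
Reduce top mod 11: now compute (9/11).
Reciprocity: 9 ≡ 1 and 11 ≡ 3 (mod 4), so (9/11) = +(11/9).
Reduce top mod 9: now compute (2/9).
Pull out 2: since 9 ≡ 1 (mod 8), (2/9) = +1.
Reached (1/9) = 1. Collecting the sign flips along the way, the symbol is +1.

1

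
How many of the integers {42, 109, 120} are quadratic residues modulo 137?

2

(42/137) = -1 → non-residue.
(109/137) = +1 → QR.
(120/137) = +1 → QR.
Total quadratic residues among the 3: 2.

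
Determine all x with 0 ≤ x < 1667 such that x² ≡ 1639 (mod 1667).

Since 1667 ≡ 3 (mod 4), a square root of 1639 is 1639^((1667+1)/4) = 1639^417 mod 1667.
Repeated squaring: 1639^2≡784, 1639^4≡1200, 1639^8≡1379, 1639^16≡1261, 1639^32≡1470, 1639^64≡468, 1639^128≡647, 1639^256≡192 (mod 1667).
1639^417 = 1639^(256+128+32+1) ≡ 901 (mod 1667).
Check: 901² = 811801 ≡ 1639 (mod 1667). The two roots are 766 and 901.

766, 901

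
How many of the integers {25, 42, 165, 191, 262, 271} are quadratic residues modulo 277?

3

(25/277) = +1 → QR.
(42/277) = -1 → non-residue.
(165/277) = +1 → QR.
(191/277) = +1 → QR.
(262/277) = -1 → non-residue.
(271/277) = -1 → non-residue.
Total quadratic residues among the 6: 3.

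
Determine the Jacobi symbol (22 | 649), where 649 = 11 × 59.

0

Pull out 2: since 649 ≡ 1 (mod 8), (2/649) = +1.
Reciprocity: 11 ≡ 3 and 649 ≡ 1 (mod 4), so (11/649) = +(649/11).
Reduce top mod 11: now compute (0/11).
Top reduces to 0: gcd > 1, so the symbol is 0.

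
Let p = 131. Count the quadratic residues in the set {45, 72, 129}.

(45/131) = +1 → QR.
(72/131) = -1 → non-residue.
(129/131) = +1 → QR.
Total quadratic residues among the 3: 2.

2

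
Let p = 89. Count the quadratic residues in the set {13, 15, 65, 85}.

1

(13/89) = -1 → non-residue.
(15/89) = -1 → non-residue.
(65/89) = -1 → non-residue.
(85/89) = +1 → QR.
Total quadratic residues among the 4: 1.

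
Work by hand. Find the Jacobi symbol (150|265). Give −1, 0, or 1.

0

Pull out 2: since 265 ≡ 1 (mod 8), (2/265) = +1.
Reciprocity: 75 ≡ 3 and 265 ≡ 1 (mod 4), so (75/265) = +(265/75).
Reduce top mod 75: now compute (40/75).
Pull out 2^3: since 75 ≡ 3 (mod 8), (2/75) = -1, so (2/75)^3 = -1.
Reciprocity: 5 ≡ 1 and 75 ≡ 3 (mod 4), so (5/75) = +(75/5).
Reduce top mod 5: now compute (0/5).
Top reduces to 0: gcd > 1, so the symbol is 0.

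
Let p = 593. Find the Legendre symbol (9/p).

1

Euler's criterion: (9/593) ≡ 9^296 (mod 593).
9^2 ≡ 81 (mod 593)
9^4 ≡ 38 (mod 593)
9^8 ≡ 258 (mod 593)
9^16 ≡ 148 (mod 593)
9^32 ≡ 556 (mod 593)
9^64 ≡ 183 (mod 593)
9^128 ≡ 281 (mod 593)
9^256 ≡ 92 (mod 593)
9^296 = 9^(256+32+8) ≡ 1 (mod 593).
Result is 1, so (9/593) = 1.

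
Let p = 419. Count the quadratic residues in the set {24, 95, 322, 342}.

(24/419) = -1 → non-residue.
(95/419) = -1 → non-residue.
(322/419) = -1 → non-residue.
(342/419) = +1 → QR.
Total quadratic residues among the 4: 1.

1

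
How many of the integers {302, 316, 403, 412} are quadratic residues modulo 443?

(302/443) = -1 → non-residue.
(316/443) = +1 → QR.
(403/443) = -1 → non-residue.
(412/443) = +1 → QR.
Total quadratic residues among the 4: 2.

2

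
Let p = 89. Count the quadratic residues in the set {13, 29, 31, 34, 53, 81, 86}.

(13/89) = -1 → non-residue.
(29/89) = -1 → non-residue.
(31/89) = -1 → non-residue.
(34/89) = +1 → QR.
(53/89) = +1 → QR.
(81/89) = +1 → QR.
(86/89) = -1 → non-residue.
Total quadratic residues among the 7: 3.

3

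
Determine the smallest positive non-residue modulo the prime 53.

2

(2/53) = −1, so 2 is the smallest positive non-residue mod 53.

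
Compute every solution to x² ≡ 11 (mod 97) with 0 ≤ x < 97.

37, 60

97 ≡ 1 (mod 4), so we find a root by search.
Trying successive values, 37² = 1369 ≡ 11 (mod 97). The other root is 97 − 37 = 60.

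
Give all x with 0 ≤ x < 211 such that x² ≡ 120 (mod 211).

Since 211 ≡ 3 (mod 4), a square root of 120 is 120^((211+1)/4) = 120^53 mod 211.
Repeated squaring: 120^2≡52, 120^4≡172, 120^8≡44, 120^16≡37, 120^32≡103 (mod 211).
120^53 = 120^(32+16+4+1) ≡ 139 (mod 211).
Check: 139² = 19321 ≡ 120 (mod 211). The two roots are 72 and 139.

72, 139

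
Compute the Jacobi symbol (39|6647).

1

Reciprocity: 39 ≡ 3 and 6647 ≡ 3 (mod 4), so (39/6647) = −(6647/39).
Reduce top mod 39: now compute (17/39).
Reciprocity: 17 ≡ 1 and 39 ≡ 3 (mod 4), so (17/39) = +(39/17).
Reduce top mod 17: now compute (5/17).
Reciprocity: 5 ≡ 1 and 17 ≡ 1 (mod 4), so (5/17) = +(17/5).
Reduce top mod 5: now compute (2/5).
Pull out 2: since 5 ≡ 5 (mod 8), (2/5) = -1.
Reached (1/5) = 1. Collecting the sign flips along the way, the symbol is +1.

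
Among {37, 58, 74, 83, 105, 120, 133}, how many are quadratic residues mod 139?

(37/139) = +1 → QR.
(58/139) = -1 → non-residue.
(74/139) = -1 → non-residue.
(83/139) = +1 → QR.
(105/139) = -1 → non-residue.
(120/139) = +1 → QR.
(133/139) = -1 → non-residue.
Total quadratic residues among the 7: 3.

3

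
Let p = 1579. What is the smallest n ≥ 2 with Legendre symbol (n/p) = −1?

(2/1579) = −1, so 2 is the smallest positive non-residue mod 1579.

2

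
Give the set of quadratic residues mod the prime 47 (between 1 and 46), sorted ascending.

Square k = 1,…,23 (k and 47−k give the same square):
1²=1, 2²=4, 3²=9, 4²=16, 5²=25, 6²=36, 7²≡2, 8²≡17, 9²≡34, 10²≡6, 11²≡27, 12²≡3, 13²≡28, 14²≡8, 15²≡37, 16²≡21, 17²≡7, 18²≡42, 19²≡32, 20²≡24, 21²≡18, 22²≡14, 23²≡12 (mod 47).
So the quadratic residues mod 47 are {1, 2, 3, 4, 6, 7, 8, 9, 12, 14, 16, 17, 18, 21, 24, 25, 27, 28, 32, 34, 36, 37, 42}.

1,2,3,4,6,7,8,9,12,14,16,17,18,21,24,25,27,28,32,34,36,37,42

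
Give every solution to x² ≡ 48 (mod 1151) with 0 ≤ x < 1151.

459, 692

Since 1151 ≡ 3 (mod 4), a square root of 48 is 48^((1151+1)/4) = 48^288 mod 1151.
Repeated squaring: 48^2≡2, 48^4≡4, 48^8≡16, 48^16≡256, 48^32≡1080, 48^64≡437, 48^128≡1054, 48^256≡201 (mod 1151).
48^288 = 48^(256+32) ≡ 692 (mod 1151).
Check: 692² = 478864 ≡ 48 (mod 1151). The two roots are 459 and 692.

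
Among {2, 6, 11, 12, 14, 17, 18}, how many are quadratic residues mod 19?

(2/19) = -1 → non-residue.
(6/19) = +1 → QR.
(11/19) = +1 → QR.
(12/19) = -1 → non-residue.
(14/19) = -1 → non-residue.
(17/19) = +1 → QR.
(18/19) = -1 → non-residue.
Total quadratic residues among the 7: 3.

3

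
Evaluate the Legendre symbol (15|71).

1

Euler's criterion: (15/71) ≡ 15^35 (mod 71).
15^2 ≡ 12 (mod 71)
15^4 ≡ 2 (mod 71)
15^8 ≡ 4 (mod 71)
15^16 ≡ 16 (mod 71)
15^32 ≡ 43 (mod 71)
15^35 = 15^(32+2+1) ≡ 1 (mod 71).
Result is 1, so (15/71) = 1.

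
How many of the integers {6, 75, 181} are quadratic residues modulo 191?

(6/191) = +1 → QR.
(75/191) = +1 → QR.
(181/191) = -1 → non-residue.
Total quadratic residues among the 3: 2.

2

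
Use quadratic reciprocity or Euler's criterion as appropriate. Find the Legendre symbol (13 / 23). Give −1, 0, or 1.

1

Euler's criterion: (13/23) ≡ 13^11 (mod 23).
13^2 ≡ 8 (mod 23)
13^4 ≡ 18 (mod 23)
13^8 ≡ 2 (mod 23)
13^11 = 13^(8+2+1) ≡ 1 (mod 23).
Result is 1, so (13/23) = 1.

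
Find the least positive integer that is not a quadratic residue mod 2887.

(2/2887) = +1, so 2 is a residue.
(3/2887) = −1, so 3 is the smallest positive non-residue mod 2887.

3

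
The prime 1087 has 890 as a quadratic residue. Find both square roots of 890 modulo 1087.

Since 1087 ≡ 3 (mod 4), a square root of 890 is 890^((1087+1)/4) = 890^272 mod 1087.
Repeated squaring: 890^2≡764, 890^4≡1064, 890^8≡529, 890^16≡482, 890^32≡793, 890^64≡563, 890^128≡652, 890^256≡87 (mod 1087).
890^272 = 890^(256+16) ≡ 628 (mod 1087).
Check: 628² = 394384 ≡ 890 (mod 1087). The two roots are 459 and 628.

459, 628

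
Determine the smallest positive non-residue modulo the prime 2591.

(2/2591) = +1, so 2 is a residue.
(3/2591) = +1, so 3 is a residue.
(4/2591) = +1, so 4 is a residue.
(5/2591) = +1, so 5 is a residue.
(6/2591) = +1, so 6 is a residue.
(7/2591) = −1, so 7 is the smallest positive non-residue mod 2591.

7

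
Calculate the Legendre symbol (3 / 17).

Reciprocity: 3 ≡ 3 and 17 ≡ 1 (mod 4), so (3/17) = +(17/3).
Reduce top mod 3: now compute (2/3).
Pull out 2: since 3 ≡ 3 (mod 8), (2/3) = -1.
Reached (1/3) = 1. Collecting the sign flips along the way, the symbol is -1.

-1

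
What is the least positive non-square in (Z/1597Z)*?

(2/1597) = −1, so 2 is the smallest positive non-residue mod 1597.

2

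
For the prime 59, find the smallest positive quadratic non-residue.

(2/59) = −1, so 2 is the smallest positive non-residue mod 59.

2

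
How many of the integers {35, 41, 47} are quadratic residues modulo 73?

2

(35/73) = +1 → QR.
(41/73) = +1 → QR.
(47/73) = -1 → non-residue.
Total quadratic residues among the 3: 2.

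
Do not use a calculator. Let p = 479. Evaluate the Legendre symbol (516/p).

-1

Euler's criterion: (516/479) ≡ 37^239 (mod 479).
37^2 ≡ 411 (mod 479)
37^4 ≡ 313 (mod 479)
37^8 ≡ 253 (mod 479)
37^16 ≡ 302 (mod 479)
37^32 ≡ 194 (mod 479)
37^64 ≡ 274 (mod 479)
37^128 ≡ 352 (mod 479)
37^239 = 37^(128+64+32+8+4+2+1) ≡ 478 (mod 479).
Result is 478 ≡ −1, so (516/479) = −1.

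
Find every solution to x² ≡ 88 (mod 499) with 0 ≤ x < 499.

Since 499 ≡ 3 (mod 4), a square root of 88 is 88^((499+1)/4) = 88^125 mod 499.
Repeated squaring: 88^2≡259, 88^4≡215, 88^8≡317, 88^16≡190, 88^32≡172, 88^64≡143 (mod 499).
88^125 = 88^(64+32+16+8+4+1) ≡ 228 (mod 499).
Check: 228² = 51984 ≡ 88 (mod 499). The two roots are 228 and 271.

228, 271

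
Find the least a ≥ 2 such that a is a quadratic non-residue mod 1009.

11

(2/1009) = +1, so 2 is a residue.
(3/1009) = +1, so 3 is a residue.
(4/1009) = +1, so 4 is a residue.
(5/1009) = +1, so 5 is a residue.
(6/1009) = +1, so 6 is a residue.
(7/1009) = +1, so 7 is a residue.
(8/1009) = +1, so 8 is a residue.
(9/1009) = +1, so 9 is a residue.
(10/1009) = +1, so 10 is a residue.
(11/1009) = −1, so 11 is the smallest positive non-residue mod 1009.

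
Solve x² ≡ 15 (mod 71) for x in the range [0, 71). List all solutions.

Since 71 ≡ 3 (mod 4), a square root of 15 is 15^((71+1)/4) = 15^18 mod 71.
Repeated squaring: 15^2≡12, 15^4≡2, 15^8≡4, 15^16≡16 (mod 71).
15^18 = 15^(16+2) ≡ 50 (mod 71).
Check: 50² = 2500 ≡ 15 (mod 71). The two roots are 21 and 50.

21, 50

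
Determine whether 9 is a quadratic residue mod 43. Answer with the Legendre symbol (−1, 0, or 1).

Reciprocity: 9 ≡ 1 and 43 ≡ 3 (mod 4), so (9/43) = +(43/9).
Reduce top mod 9: now compute (7/9).
Reciprocity: 7 ≡ 3 and 9 ≡ 1 (mod 4), so (7/9) = +(9/7).
Reduce top mod 7: now compute (2/7).
Pull out 2: since 7 ≡ 7 (mod 8), (2/7) = +1.
Reached (1/7) = 1. Collecting the sign flips along the way, the symbol is +1.

1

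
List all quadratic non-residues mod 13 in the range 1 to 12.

Square k = 1,…,6 (k and 13−k give the same square):
1²=1, 2²=4, 3²=9, 4²≡3, 5²≡12, 6²≡10 (mod 13).
The residues are {1, 3, 4, 9, 10, 12}; the non-residues are the remaining 6 nonzero classes.

2 5 6 7 8 11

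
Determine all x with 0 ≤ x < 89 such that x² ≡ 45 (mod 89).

89 ≡ 1 (mod 4), so we find a root by search.
Trying successive values, 32² = 1024 ≡ 45 (mod 89). The other root is 89 − 32 = 57.

32, 57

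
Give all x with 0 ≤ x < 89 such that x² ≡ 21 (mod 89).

89 ≡ 1 (mod 4), so we find a root by search.
Trying successive values, 33² = 1089 ≡ 21 (mod 89). The other root is 89 − 33 = 56.

33, 56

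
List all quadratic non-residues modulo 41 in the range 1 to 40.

3, 6, 7, 11, 12, 13, 14, 15, 17, 19, 22, 24, 26, 27, 28, 29, 30, 34, 35, 38

Square k = 1,…,20 (k and 41−k give the same square):
1²=1, 2²=4, 3²=9, 4²=16, 5²=25, 6²=36, 7²≡8, 8²≡23, 9²≡40, 10²≡18, 11²≡39, 12²≡21, 13²≡5, 14²≡32, 15²≡20, 16²≡10, 17²≡2, 18²≡37, 19²≡33, 20²≡31 (mod 41).
The residues are {1, 2, 4, 5, 8, 9, 10, 16, 18, 20, 21, 23, 25, 31, 32, 33, 36, 37, 39, 40}; the non-residues are the remaining 20 nonzero classes.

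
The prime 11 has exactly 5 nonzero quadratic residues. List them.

1 3 4 5 9

Square k = 1,…,5 (k and 11−k give the same square):
1²=1, 2²=4, 3²=9, 4²≡5, 5²≡3 (mod 11).
So the quadratic residues mod 11 are {1, 3, 4, 5, 9}.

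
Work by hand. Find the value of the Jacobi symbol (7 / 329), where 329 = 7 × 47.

Reciprocity: 7 ≡ 3 and 329 ≡ 1 (mod 4), so (7/329) = +(329/7).
Reduce top mod 7: now compute (0/7).
Top reduces to 0: gcd > 1, so the symbol is 0.

0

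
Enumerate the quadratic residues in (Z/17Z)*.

1,2,4,8,9,13,15,16

Square k = 1,…,8 (k and 17−k give the same square):
1²=1, 2²=4, 3²=9, 4²=16, 5²≡8, 6²≡2, 7²≡15, 8²≡13 (mod 17).
So the quadratic residues mod 17 are {1, 2, 4, 8, 9, 13, 15, 16}.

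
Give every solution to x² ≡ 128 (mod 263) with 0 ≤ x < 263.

Since 263 ≡ 3 (mod 4), a square root of 128 is 128^((263+1)/4) = 128^66 mod 263.
Repeated squaring: 128^2≡78, 128^4≡35, 128^8≡173, 128^16≡210, 128^32≡179, 128^64≡218 (mod 263).
128^66 = 128^(64+2) ≡ 172 (mod 263).
Check: 172² = 29584 ≡ 128 (mod 263). The two roots are 91 and 172.

91, 172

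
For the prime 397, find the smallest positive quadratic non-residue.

(2/397) = −1, so 2 is the smallest positive non-residue mod 397.

2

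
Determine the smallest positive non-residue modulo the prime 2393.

(2/2393) = +1, so 2 is a residue.
(3/2393) = −1, so 3 is the smallest positive non-residue mod 2393.

3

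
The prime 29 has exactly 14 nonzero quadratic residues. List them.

Square k = 1,…,14 (k and 29−k give the same square):
1²=1, 2²=4, 3²=9, 4²=16, 5²=25, 6²≡7, 7²≡20, 8²≡6, 9²≡23, 10²≡13, 11²≡5, 12²≡28, 13²≡24, 14²≡22 (mod 29).
So the quadratic residues mod 29 are {1, 4, 5, 6, 7, 9, 13, 16, 20, 22, 23, 24, 25, 28}.

1, 4, 5, 6, 7, 9, 13, 16, 20, 22, 23, 24, 25, 28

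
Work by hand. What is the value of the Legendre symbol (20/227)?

Euler's criterion: (20/227) ≡ 20^113 (mod 227).
20^2 ≡ 173 (mod 227)
20^4 ≡ 192 (mod 227)
20^8 ≡ 90 (mod 227)
20^16 ≡ 155 (mod 227)
20^32 ≡ 190 (mod 227)
20^64 ≡ 7 (mod 227)
20^113 = 20^(64+32+16+1) ≡ 226 (mod 227).
Result is 226 ≡ −1, so (20/227) = −1.

-1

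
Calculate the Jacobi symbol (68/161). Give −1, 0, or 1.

1

Pull out 2^2: since 161 ≡ 1 (mod 8), (2/161) = +1, so (2/161)^2 = +1.
Reciprocity: 17 ≡ 1 and 161 ≡ 1 (mod 4), so (17/161) = +(161/17).
Reduce top mod 17: now compute (8/17).
Pull out 2^3: since 17 ≡ 1 (mod 8), (2/17) = +1, so (2/17)^3 = +1.
Reached (1/17) = 1. Collecting the sign flips along the way, the symbol is +1.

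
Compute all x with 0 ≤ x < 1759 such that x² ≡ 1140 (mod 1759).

656, 1103

Since 1759 ≡ 3 (mod 4), a square root of 1140 is 1140^((1759+1)/4) = 1140^440 mod 1759.
Repeated squaring: 1140^2≡1458, 1140^4≡892, 1140^8≡596, 1140^16≡1657, 1140^32≡1609, 1140^64≡1392, 1140^128≡1005, 1140^256≡359 (mod 1759).
1140^440 = 1140^(256+128+32+16+8) ≡ 656 (mod 1759).
Check: 656² = 430336 ≡ 1140 (mod 1759). The two roots are 656 and 1103.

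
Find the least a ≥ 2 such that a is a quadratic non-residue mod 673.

5

(2/673) = +1, so 2 is a residue.
(3/673) = +1, so 3 is a residue.
(4/673) = +1, so 4 is a residue.
(5/673) = −1, so 5 is the smallest positive non-residue mod 673.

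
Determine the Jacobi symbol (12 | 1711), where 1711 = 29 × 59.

Pull out 2^2: since 1711 ≡ 7 (mod 8), (2/1711) = +1, so (2/1711)^2 = +1.
Reciprocity: 3 ≡ 3 and 1711 ≡ 3 (mod 4), so (3/1711) = −(1711/3).
Reduce top mod 3: now compute (1/3).
Reached (1/3) = 1. Collecting the sign flips along the way, the symbol is -1.

-1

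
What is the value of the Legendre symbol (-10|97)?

First reduce: -10 ≡ 87 (mod 97).
Reciprocity: 87 ≡ 3 and 97 ≡ 1 (mod 4), so (87/97) = +(97/87).
Reduce top mod 87: now compute (10/87).
Pull out 2: since 87 ≡ 7 (mod 8), (2/87) = +1.
Reciprocity: 5 ≡ 1 and 87 ≡ 3 (mod 4), so (5/87) = +(87/5).
Reduce top mod 5: now compute (2/5).
Pull out 2: since 5 ≡ 5 (mod 8), (2/5) = -1.
Reached (1/5) = 1. Collecting the sign flips along the way, the symbol is -1.

-1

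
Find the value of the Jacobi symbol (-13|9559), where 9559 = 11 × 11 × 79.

-1

First reduce: -13 ≡ 9546 (mod 9559).
Pull out 2: since 9559 ≡ 7 (mod 8), (2/9559) = +1.
Reciprocity: 4773 ≡ 1 and 9559 ≡ 3 (mod 4), so (4773/9559) = +(9559/4773).
Reduce top mod 4773: now compute (13/4773).
Reciprocity: 13 ≡ 1 and 4773 ≡ 1 (mod 4), so (13/4773) = +(4773/13).
Reduce top mod 13: now compute (2/13).
Pull out 2: since 13 ≡ 5 (mod 8), (2/13) = -1.
Reached (1/13) = 1. Collecting the sign flips along the way, the symbol is -1.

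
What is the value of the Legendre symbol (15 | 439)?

-1

Euler's criterion: (15/439) ≡ 15^219 (mod 439).
15^2 ≡ 225 (mod 439)
15^4 ≡ 140 (mod 439)
15^8 ≡ 284 (mod 439)
15^16 ≡ 319 (mod 439)
15^32 ≡ 352 (mod 439)
15^64 ≡ 106 (mod 439)
15^128 ≡ 261 (mod 439)
15^219 = 15^(128+64+16+8+2+1) ≡ 438 (mod 439).
Result is 438 ≡ −1, so (15/439) = −1.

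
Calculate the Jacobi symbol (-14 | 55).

First reduce: -14 ≡ 41 (mod 55).
Reciprocity: 41 ≡ 1 and 55 ≡ 3 (mod 4), so (41/55) = +(55/41).
Reduce top mod 41: now compute (14/41).
Pull out 2: since 41 ≡ 1 (mod 8), (2/41) = +1.
Reciprocity: 7 ≡ 3 and 41 ≡ 1 (mod 4), so (7/41) = +(41/7).
Reduce top mod 7: now compute (6/7).
Pull out 2: since 7 ≡ 7 (mod 8), (2/7) = +1.
Reciprocity: 3 ≡ 3 and 7 ≡ 3 (mod 4), so (3/7) = −(7/3).
Reduce top mod 3: now compute (1/3).
Reached (1/3) = 1. Collecting the sign flips along the way, the symbol is -1.

-1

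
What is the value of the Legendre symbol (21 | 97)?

-1

Euler's criterion: (21/97) ≡ 21^48 (mod 97).
21^2 ≡ 53 (mod 97)
21^4 ≡ 93 (mod 97)
21^8 ≡ 16 (mod 97)
21^16 ≡ 62 (mod 97)
21^32 ≡ 61 (mod 97)
21^48 = 21^(32+16) ≡ 96 (mod 97).
Result is 96 ≡ −1, so (21/97) = −1.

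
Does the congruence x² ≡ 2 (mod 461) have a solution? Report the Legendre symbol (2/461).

-1

Pull out 2: since 461 ≡ 5 (mod 8), (2/461) = -1.
Reached (1/461) = 1. Collecting the sign flips along the way, the symbol is -1.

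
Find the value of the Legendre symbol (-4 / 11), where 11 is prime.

Euler's criterion: (-4/11) ≡ 7^5 (mod 11).
7^2 ≡ 5 (mod 11)
7^4 ≡ 3 (mod 11)
7^5 = 7^(4+1) ≡ 10 (mod 11).
Result is 10 ≡ −1, so (-4/11) = −1.

-1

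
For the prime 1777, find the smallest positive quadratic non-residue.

(2/1777) = +1, so 2 is a residue.
(3/1777) = +1, so 3 is a residue.
(4/1777) = +1, so 4 is a residue.
(5/1777) = −1, so 5 is the smallest positive non-residue mod 1777.

5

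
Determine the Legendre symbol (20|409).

Euler's criterion: (20/409) ≡ 20^204 (mod 409).
20^2 ≡ 400 (mod 409)
20^4 ≡ 81 (mod 409)
20^8 ≡ 17 (mod 409)
20^16 ≡ 289 (mod 409)
20^32 ≡ 85 (mod 409)
20^64 ≡ 272 (mod 409)
20^128 ≡ 364 (mod 409)
20^204 = 20^(128+64+8+4) ≡ 1 (mod 409).
Result is 1, so (20/409) = 1.

1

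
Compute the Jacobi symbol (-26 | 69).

First reduce: -26 ≡ 43 (mod 69).
Reciprocity: 43 ≡ 3 and 69 ≡ 1 (mod 4), so (43/69) = +(69/43).
Reduce top mod 43: now compute (26/43).
Pull out 2: since 43 ≡ 3 (mod 8), (2/43) = -1.
Reciprocity: 13 ≡ 1 and 43 ≡ 3 (mod 4), so (13/43) = +(43/13).
Reduce top mod 13: now compute (4/13).
Pull out 2^2: since 13 ≡ 5 (mod 8), (2/13) = -1, so (2/13)^2 = +1.
Reached (1/13) = 1. Collecting the sign flips along the way, the symbol is -1.

-1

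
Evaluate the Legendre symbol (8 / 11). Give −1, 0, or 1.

-1

Pull out 2^3: since 11 ≡ 3 (mod 8), (2/11) = -1, so (2/11)^3 = -1.
Reached (1/11) = 1. Collecting the sign flips along the way, the symbol is -1.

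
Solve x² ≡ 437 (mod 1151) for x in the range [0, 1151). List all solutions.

71, 1080

Since 1151 ≡ 3 (mod 4), a square root of 437 is 437^((1151+1)/4) = 437^288 mod 1151.
Repeated squaring: 437^2≡1054, 437^4≡201, 437^8≡116, 437^16≡795, 437^32≡126, 437^64≡913, 437^128≡245, 437^256≡173 (mod 1151).
437^288 = 437^(256+32) ≡ 1080 (mod 1151).
Check: 1080² = 1166400 ≡ 437 (mod 1151). The two roots are 71 and 1080.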